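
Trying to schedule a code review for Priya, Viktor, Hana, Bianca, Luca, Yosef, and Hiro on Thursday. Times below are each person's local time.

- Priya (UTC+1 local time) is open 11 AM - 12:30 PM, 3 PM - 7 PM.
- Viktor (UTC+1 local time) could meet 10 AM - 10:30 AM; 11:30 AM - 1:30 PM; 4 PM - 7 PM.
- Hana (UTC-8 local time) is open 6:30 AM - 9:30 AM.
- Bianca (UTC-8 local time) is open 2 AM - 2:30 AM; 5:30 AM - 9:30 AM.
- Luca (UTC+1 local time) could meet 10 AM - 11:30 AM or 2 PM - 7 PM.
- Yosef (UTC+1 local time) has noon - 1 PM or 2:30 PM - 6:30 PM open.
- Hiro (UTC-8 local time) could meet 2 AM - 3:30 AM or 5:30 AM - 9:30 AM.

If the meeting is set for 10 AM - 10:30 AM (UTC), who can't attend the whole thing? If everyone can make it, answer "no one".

Hana, Viktor, Yosef

Priya in UTC: 10:00-11:30, 14:00-18:00 (subtract 1h to convert from UTC+1).
Viktor in UTC: 09:00-09:30, 10:30-12:30, 15:00-18:00 (subtract 1h to convert from UTC+1).
Hana in UTC: 14:30-17:30 (add 8h to convert from UTC-8).
Bianca in UTC: 10:00-10:30, 13:30-17:30 (add 8h to convert from UTC-8).
Luca in UTC: 09:00-10:30, 13:00-18:00 (subtract 1h to convert from UTC+1).
Yosef in UTC: 11:00-12:00, 13:30-17:30 (subtract 1h to convert from UTC+1).
Hiro in UTC: 10:00-11:30, 13:30-17:30 (add 8h to convert from UTC-8).
Priya: free for 10:00-10:30. Viktor: not fully free for 10:00-10:30. Hana: not fully free for 10:00-10:30. Bianca: free for 10:00-10:30. Luca: free for 10:00-10:30. Yosef: not fully free for 10:00-10:30. Hiro: free for 10:00-10:30.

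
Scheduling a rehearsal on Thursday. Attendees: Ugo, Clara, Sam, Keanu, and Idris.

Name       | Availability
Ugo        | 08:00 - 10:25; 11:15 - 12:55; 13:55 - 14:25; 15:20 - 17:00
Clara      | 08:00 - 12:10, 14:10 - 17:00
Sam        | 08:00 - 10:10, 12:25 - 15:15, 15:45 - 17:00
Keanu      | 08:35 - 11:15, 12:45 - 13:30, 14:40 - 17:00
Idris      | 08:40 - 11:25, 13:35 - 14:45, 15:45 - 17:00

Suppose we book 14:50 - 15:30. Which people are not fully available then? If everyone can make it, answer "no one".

Ugo: not fully free for 14:50-15:30. Clara: free for 14:50-15:30. Sam: not fully free for 14:50-15:30. Keanu: free for 14:50-15:30. Idris: not fully free for 14:50-15:30.

Idris, Sam, Ugo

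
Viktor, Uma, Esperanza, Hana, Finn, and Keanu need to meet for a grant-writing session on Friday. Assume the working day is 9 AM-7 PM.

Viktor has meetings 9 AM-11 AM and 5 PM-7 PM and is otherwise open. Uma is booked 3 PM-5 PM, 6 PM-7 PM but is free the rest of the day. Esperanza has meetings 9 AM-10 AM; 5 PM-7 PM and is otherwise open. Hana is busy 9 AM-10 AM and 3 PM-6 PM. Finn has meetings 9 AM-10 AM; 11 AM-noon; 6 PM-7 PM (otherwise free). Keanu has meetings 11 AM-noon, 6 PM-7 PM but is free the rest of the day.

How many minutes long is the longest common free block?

Viktor free: 11:00-17:00 (invert busy blocks within the working day).
Uma free: 09:00-15:00, 17:00-18:00 (invert busy blocks within the working day).
Esperanza free: 10:00-17:00 (invert busy blocks within the working day).
Hana free: 10:00-15:00, 18:00-19:00 (invert busy blocks within the working day).
Finn free: 10:00-11:00, 12:00-18:00 (invert busy blocks within the working day).
Keanu free: 09:00-11:00, 12:00-18:00 (invert busy blocks within the working day).
Viktor ∩ Uma: 11:00-15:00.
Viktor ∩ Uma ∩ Esperanza: 11:00-15:00.
Viktor ∩ Uma ∩ Esperanza ∩ Hana: 11:00-15:00.
Viktor ∩ Uma ∩ Esperanza ∩ Hana ∩ Finn: 12:00-15:00.
Viktor ∩ Uma ∩ Esperanza ∩ Hana ∩ Finn ∩ Keanu: 12:00-15:00.
Those are the intersection windows.
The longest is 12:00-15:00 at 180 minutes.

180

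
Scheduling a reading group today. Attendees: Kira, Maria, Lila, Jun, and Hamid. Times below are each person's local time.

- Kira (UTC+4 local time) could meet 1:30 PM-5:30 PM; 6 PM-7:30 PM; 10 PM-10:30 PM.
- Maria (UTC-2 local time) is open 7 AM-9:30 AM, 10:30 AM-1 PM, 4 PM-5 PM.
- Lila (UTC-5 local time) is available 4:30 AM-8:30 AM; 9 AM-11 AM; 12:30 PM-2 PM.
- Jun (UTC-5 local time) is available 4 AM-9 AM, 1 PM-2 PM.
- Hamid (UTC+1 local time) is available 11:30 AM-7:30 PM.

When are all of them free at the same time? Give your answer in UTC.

10:30-11:30, 12:30-13:30, 18:00-18:30

Kira in UTC: 09:30-13:30, 14:00-15:30, 18:00-18:30 (subtract 4h to convert from UTC+4).
Maria in UTC: 09:00-11:30, 12:30-15:00, 18:00-19:00 (add 2h to convert from UTC-2).
Lila in UTC: 09:30-13:30, 14:00-16:00, 17:30-19:00 (add 5h to convert from UTC-5).
Jun in UTC: 09:00-14:00, 18:00-19:00 (add 5h to convert from UTC-5).
Hamid in UTC: 10:30-18:30 (subtract 1h to convert from UTC+1).
Kira ∩ Maria: 09:30-11:30, 12:30-13:30, 14:00-15:00, 18:00-18:30.
Kira ∩ Maria ∩ Lila: 09:30-11:30, 12:30-13:30, 14:00-15:00, 18:00-18:30.
Kira ∩ Maria ∩ Lila ∩ Jun: 09:30-11:30, 12:30-13:30, 18:00-18:30.
Kira ∩ Maria ∩ Lila ∩ Jun ∩ Hamid: 10:30-11:30, 12:30-13:30, 18:00-18:30.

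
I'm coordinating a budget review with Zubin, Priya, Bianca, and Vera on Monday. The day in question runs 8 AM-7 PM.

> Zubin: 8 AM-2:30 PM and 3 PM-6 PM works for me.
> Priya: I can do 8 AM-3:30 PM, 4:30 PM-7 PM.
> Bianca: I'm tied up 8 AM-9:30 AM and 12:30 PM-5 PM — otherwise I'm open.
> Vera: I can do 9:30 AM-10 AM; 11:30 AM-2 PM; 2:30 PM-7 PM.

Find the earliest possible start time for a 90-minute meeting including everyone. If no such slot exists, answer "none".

Zubin free: 08:00-14:30, 15:00-18:00.
Priya free: 08:00-15:30, 16:30-19:00.
Bianca free: 09:30-12:30, 17:00-19:00 (invert busy blocks within the working day).
Vera free: 09:30-10:00, 11:30-14:00, 14:30-19:00.
Zubin ∩ Priya: 08:00-14:30, 15:00-15:30, 16:30-18:00.
Zubin ∩ Priya ∩ Bianca: 09:30-12:30, 17:00-18:00.
Zubin ∩ Priya ∩ Bianca ∩ Vera: 09:30-10:00, 11:30-12:30, 17:00-18:00.
No common window is at least 90 minutes long.

none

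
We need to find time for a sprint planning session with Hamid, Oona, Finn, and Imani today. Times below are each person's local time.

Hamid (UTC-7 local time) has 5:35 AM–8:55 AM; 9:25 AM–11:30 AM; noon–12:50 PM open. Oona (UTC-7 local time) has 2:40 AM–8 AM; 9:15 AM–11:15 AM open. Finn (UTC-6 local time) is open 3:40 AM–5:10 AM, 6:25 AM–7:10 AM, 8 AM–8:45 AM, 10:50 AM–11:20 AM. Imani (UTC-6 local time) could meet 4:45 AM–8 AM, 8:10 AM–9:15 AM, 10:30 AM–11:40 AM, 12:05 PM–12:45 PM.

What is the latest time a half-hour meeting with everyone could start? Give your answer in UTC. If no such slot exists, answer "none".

Hamid in UTC: 12:35-15:55, 16:25-18:30, 19:00-19:50 (add 7h to convert from UTC-7).
Oona in UTC: 09:40-15:00, 16:15-18:15 (add 7h to convert from UTC-7).
Finn in UTC: 09:40-11:10, 12:25-13:10, 14:00-14:45, 16:50-17:20 (add 6h to convert from UTC-6).
Imani in UTC: 10:45-14:00, 14:10-15:15, 16:30-17:40, 18:05-18:45 (add 6h to convert from UTC-6).
Hamid ∩ Oona: 12:35-15:00, 16:25-18:15.
Hamid ∩ Oona ∩ Finn: 12:35-13:10, 14:00-14:45, 16:50-17:20.
Hamid ∩ Oona ∩ Finn ∩ Imani: 12:35-13:10, 14:10-14:45, 16:50-17:20.
Those are the intersection windows.
The last common window of at least 30 minutes is 16:50-17:20; a 30-minute meeting can start as late as 16:50 and still end by 17:20.

16:50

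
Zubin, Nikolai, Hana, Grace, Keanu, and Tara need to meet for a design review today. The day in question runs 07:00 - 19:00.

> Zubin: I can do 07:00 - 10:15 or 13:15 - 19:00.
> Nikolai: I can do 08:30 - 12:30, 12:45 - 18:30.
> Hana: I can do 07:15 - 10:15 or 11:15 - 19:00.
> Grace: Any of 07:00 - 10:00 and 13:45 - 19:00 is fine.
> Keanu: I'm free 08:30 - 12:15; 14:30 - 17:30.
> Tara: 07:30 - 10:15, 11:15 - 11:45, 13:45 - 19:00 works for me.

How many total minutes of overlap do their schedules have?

270

Zubin ∩ Nikolai: 08:30-10:15, 13:15-18:30.
Zubin ∩ Nikolai ∩ Hana: 08:30-10:15, 13:15-18:30.
Zubin ∩ Nikolai ∩ Hana ∩ Grace: 08:30-10:00, 13:45-18:30.
Zubin ∩ Nikolai ∩ Hana ∩ Grace ∩ Keanu: 08:30-10:00, 14:30-17:30.
Zubin ∩ Nikolai ∩ Hana ∩ Grace ∩ Keanu ∩ Tara: 08:30-10:00, 14:30-17:30.
So the common availability across everyone is 08:30-10:00, 14:30-17:30.
Summing the common windows: 90 + 180 = 270 minutes.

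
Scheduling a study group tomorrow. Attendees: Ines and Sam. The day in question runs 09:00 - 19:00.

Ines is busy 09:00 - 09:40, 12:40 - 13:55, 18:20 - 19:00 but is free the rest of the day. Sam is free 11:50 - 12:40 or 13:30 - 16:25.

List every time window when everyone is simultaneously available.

11:50-12:40, 13:55-16:25

Ines free: 09:40-12:40, 13:55-18:20 (invert busy blocks within the working day).
Sam free: 11:50-12:40, 13:30-16:25.
Ines ∩ Sam: 11:50-12:40, 13:55-16:25.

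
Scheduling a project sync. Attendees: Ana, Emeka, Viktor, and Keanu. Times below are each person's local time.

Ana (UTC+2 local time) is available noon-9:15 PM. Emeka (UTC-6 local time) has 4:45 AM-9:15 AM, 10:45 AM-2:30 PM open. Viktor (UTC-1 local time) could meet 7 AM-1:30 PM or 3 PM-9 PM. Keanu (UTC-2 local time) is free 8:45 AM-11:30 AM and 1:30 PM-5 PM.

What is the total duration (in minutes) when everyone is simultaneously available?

300

Ana in UTC: 10:00-19:15 (subtract 2h to convert from UTC+2).
Emeka in UTC: 10:45-15:15, 16:45-20:30 (add 6h to convert from UTC-6).
Viktor in UTC: 08:00-14:30, 16:00-22:00 (add 1h to convert from UTC-1).
Keanu in UTC: 10:45-13:30, 15:30-19:00 (add 2h to convert from UTC-2).
Ana ∩ Emeka: 10:45-15:15, 16:45-19:15.
Ana ∩ Emeka ∩ Viktor: 10:45-14:30, 16:45-19:15.
Ana ∩ Emeka ∩ Viktor ∩ Keanu: 10:45-13:30, 16:45-19:00.
Those are the intersection windows.
Summing the common windows: 165 + 135 = 300 minutes.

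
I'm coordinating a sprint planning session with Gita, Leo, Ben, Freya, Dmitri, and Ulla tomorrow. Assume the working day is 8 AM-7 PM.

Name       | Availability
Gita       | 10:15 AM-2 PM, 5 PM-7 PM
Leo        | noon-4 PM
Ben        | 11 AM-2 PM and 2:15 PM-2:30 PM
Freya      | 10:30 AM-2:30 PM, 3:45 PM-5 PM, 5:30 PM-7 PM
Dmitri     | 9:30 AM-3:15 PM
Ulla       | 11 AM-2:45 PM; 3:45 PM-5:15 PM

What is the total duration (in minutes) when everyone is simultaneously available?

Gita ∩ Leo: 12:00-14:00.
Gita ∩ Leo ∩ Ben: 12:00-14:00.
Gita ∩ Leo ∩ Ben ∩ Freya: 12:00-14:00.
Gita ∩ Leo ∩ Ben ∩ Freya ∩ Dmitri: 12:00-14:00.
Gita ∩ Leo ∩ Ben ∩ Freya ∩ Dmitri ∩ Ulla: 12:00-14:00.
That's a single block of 120 minutes.

120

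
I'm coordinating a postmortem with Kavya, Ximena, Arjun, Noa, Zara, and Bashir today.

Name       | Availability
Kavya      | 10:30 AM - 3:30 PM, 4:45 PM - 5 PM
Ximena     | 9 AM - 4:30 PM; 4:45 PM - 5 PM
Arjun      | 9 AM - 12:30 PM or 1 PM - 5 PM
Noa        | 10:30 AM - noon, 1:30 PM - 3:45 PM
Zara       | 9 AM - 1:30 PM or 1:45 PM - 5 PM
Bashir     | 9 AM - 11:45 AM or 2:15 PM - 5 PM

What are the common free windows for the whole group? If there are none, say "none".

Kavya ∩ Ximena: 10:30-15:30, 16:45-17:00.
Kavya ∩ Ximena ∩ Arjun: 10:30-12:30, 13:00-15:30, 16:45-17:00.
Kavya ∩ Ximena ∩ Arjun ∩ Noa: 10:30-12:00, 13:30-15:30.
Kavya ∩ Ximena ∩ Arjun ∩ Noa ∩ Zara: 10:30-12:00, 13:45-15:30.
Kavya ∩ Ximena ∩ Arjun ∩ Noa ∩ Zara ∩ Bashir: 10:30-11:45, 14:15-15:30.
Those are the intersection windows.

10:30-11:45, 14:15-15:30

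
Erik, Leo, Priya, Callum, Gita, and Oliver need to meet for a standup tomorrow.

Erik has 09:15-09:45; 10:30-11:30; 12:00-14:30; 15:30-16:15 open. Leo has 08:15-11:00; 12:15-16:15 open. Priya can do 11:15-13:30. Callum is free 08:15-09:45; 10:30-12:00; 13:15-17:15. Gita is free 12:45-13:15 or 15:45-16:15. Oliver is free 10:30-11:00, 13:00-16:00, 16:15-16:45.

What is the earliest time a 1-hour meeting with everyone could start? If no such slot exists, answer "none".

Erik ∩ Leo: 09:15-09:45, 10:30-11:00, 12:15-14:30, 15:30-16:15.
Erik ∩ Leo ∩ Priya: 12:15-13:30.
Erik ∩ Leo ∩ Priya ∩ Callum: 13:15-13:30.
Erik ∩ Leo ∩ Priya ∩ Callum ∩ Gita: ∅.
Erik ∩ Leo ∩ Priya ∩ Callum ∩ Gita ∩ Oliver: ∅.
There is no time when everyone is free.
No common window is at least 60 minutes long.

none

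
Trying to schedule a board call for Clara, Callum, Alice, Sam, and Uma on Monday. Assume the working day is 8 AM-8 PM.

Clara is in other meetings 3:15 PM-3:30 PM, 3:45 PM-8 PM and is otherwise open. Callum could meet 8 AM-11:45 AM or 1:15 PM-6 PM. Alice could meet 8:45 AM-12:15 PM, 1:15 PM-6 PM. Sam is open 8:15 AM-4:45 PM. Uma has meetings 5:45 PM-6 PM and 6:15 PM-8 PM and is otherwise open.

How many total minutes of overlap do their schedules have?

315

Clara free: 08:00-15:15, 15:30-15:45 (invert busy blocks within the working day).
Callum free: 08:00-11:45, 13:15-18:00.
Alice free: 08:45-12:15, 13:15-18:00.
Sam free: 08:15-16:45.
Uma free: 08:00-17:45, 18:00-18:15 (invert busy blocks within the working day).
Clara ∩ Callum: 08:00-11:45, 13:15-15:15, 15:30-15:45.
Clara ∩ Callum ∩ Alice: 08:45-11:45, 13:15-15:15, 15:30-15:45.
Clara ∩ Callum ∩ Alice ∩ Sam: 08:45-11:45, 13:15-15:15, 15:30-15:45.
Clara ∩ Callum ∩ Alice ∩ Sam ∩ Uma: 08:45-11:45, 13:15-15:15, 15:30-15:45.
So the common availability across everyone is 08:45-11:45, 13:15-15:15, 15:30-15:45.
Summing the common windows: 180 + 120 + 15 = 315 minutes.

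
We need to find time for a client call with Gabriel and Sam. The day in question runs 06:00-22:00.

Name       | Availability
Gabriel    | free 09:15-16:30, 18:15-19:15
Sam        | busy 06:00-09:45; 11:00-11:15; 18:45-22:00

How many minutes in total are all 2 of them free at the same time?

420

Gabriel free: 09:15-16:30, 18:15-19:15.
Sam free: 09:45-11:00, 11:15-18:45 (invert busy blocks within the working day).
Gabriel ∩ Sam: 09:45-11:00, 11:15-16:30, 18:15-18:45.
Summing the common windows: 75 + 315 + 30 = 420 minutes.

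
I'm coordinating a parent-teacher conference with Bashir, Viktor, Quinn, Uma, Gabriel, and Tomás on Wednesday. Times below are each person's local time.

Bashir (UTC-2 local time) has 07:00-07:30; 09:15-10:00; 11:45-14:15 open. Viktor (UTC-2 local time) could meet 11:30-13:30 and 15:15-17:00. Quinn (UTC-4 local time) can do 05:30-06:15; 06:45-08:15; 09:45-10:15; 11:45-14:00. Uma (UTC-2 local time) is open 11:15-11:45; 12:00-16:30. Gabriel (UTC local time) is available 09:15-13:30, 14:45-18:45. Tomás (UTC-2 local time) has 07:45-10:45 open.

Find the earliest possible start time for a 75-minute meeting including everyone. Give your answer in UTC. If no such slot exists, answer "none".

none

Bashir in UTC: 09:00-09:30, 11:15-12:00, 13:45-16:15 (add 2h to convert from UTC-2).
Viktor in UTC: 13:30-15:30, 17:15-19:00 (add 2h to convert from UTC-2).
Quinn in UTC: 09:30-10:15, 10:45-12:15, 13:45-14:15, 15:45-18:00 (add 4h to convert from UTC-4).
Uma in UTC: 13:15-13:45, 14:00-18:30 (add 2h to convert from UTC-2).
Gabriel in UTC: 09:15-13:30, 14:45-18:45.
Tomás in UTC: 09:45-12:45 (add 2h to convert from UTC-2).
Bashir ∩ Viktor: 13:45-15:30.
Bashir ∩ Viktor ∩ Quinn: 13:45-14:15.
Bashir ∩ Viktor ∩ Quinn ∩ Uma: 14:00-14:15.
Bashir ∩ Viktor ∩ Quinn ∩ Uma ∩ Gabriel: ∅.
Bashir ∩ Viktor ∩ Quinn ∩ Uma ∩ Gabriel ∩ Tomás: ∅.
There is no time when everyone is free.
No common window is at least 75 minutes long.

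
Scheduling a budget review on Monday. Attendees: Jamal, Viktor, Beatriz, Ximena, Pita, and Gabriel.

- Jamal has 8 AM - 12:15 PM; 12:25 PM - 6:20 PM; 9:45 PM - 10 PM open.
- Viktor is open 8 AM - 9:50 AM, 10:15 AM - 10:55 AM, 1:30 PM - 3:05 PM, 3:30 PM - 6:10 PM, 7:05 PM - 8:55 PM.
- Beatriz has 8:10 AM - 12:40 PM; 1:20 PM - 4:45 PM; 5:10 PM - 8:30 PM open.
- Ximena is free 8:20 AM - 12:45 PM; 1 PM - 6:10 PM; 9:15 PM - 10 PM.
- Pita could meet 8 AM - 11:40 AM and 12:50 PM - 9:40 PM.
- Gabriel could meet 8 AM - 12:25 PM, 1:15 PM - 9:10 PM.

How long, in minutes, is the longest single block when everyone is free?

95

Jamal ∩ Viktor: 08:00-09:50, 10:15-10:55, 13:30-15:05, 15:30-18:10.
Jamal ∩ Viktor ∩ Beatriz: 08:10-09:50, 10:15-10:55, 13:30-15:05, 15:30-16:45, 17:10-18:10.
Jamal ∩ Viktor ∩ Beatriz ∩ Ximena: 08:20-09:50, 10:15-10:55, 13:30-15:05, 15:30-16:45, 17:10-18:10.
Jamal ∩ Viktor ∩ Beatriz ∩ Ximena ∩ Pita: 08:20-09:50, 10:15-10:55, 13:30-15:05, 15:30-16:45, 17:10-18:10.
Jamal ∩ Viktor ∩ Beatriz ∩ Ximena ∩ Pita ∩ Gabriel: 08:20-09:50, 10:15-10:55, 13:30-15:05, 15:30-16:45, 17:10-18:10.
The longest is 13:30-15:05 at 95 minutes.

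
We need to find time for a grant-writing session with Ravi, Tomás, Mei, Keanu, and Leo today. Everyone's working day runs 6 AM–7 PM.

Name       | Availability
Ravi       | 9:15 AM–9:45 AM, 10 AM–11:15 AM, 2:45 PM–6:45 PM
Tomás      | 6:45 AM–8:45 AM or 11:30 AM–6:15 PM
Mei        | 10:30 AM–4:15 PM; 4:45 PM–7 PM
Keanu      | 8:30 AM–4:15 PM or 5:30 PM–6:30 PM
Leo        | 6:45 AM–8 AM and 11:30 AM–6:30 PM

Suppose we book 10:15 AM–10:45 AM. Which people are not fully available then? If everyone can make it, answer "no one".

Ravi: free for 10:15-10:45. Tomás: not fully free for 10:15-10:45. Mei: not fully free for 10:15-10:45. Keanu: free for 10:15-10:45. Leo: not fully free for 10:15-10:45.

Leo, Mei, Tomás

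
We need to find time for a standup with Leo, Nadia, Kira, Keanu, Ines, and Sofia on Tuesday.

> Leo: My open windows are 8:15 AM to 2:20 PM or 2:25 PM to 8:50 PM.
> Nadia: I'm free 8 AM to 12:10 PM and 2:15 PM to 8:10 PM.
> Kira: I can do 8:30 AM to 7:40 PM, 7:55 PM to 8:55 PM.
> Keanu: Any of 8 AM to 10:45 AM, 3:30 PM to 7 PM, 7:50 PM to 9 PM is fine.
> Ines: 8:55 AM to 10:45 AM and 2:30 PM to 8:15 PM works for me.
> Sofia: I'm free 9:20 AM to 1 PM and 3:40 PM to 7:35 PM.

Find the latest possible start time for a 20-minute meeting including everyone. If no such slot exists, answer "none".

Leo ∩ Nadia: 08:15-12:10, 14:15-14:20, 14:25-20:10.
Leo ∩ Nadia ∩ Kira: 08:30-12:10, 14:15-14:20, 14:25-19:40, 19:55-20:10.
Leo ∩ Nadia ∩ Kira ∩ Keanu: 08:30-10:45, 15:30-19:00, 19:55-20:10.
Leo ∩ Nadia ∩ Kira ∩ Keanu ∩ Ines: 08:55-10:45, 15:30-19:00, 19:55-20:10.
Leo ∩ Nadia ∩ Kira ∩ Keanu ∩ Ines ∩ Sofia: 09:20-10:45, 15:40-19:00.
The last common window of at least 20 minutes is 15:40-19:00; a 20-minute meeting can start as late as 18:40 and still end by 19:00.

18:40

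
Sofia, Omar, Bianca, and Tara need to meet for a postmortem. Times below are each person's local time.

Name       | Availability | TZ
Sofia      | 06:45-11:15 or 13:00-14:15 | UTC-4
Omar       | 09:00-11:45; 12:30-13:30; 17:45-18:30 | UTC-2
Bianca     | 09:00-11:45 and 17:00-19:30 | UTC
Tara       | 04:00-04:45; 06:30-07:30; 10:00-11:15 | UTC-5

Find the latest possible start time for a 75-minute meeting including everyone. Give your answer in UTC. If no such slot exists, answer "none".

none

Sofia in UTC: 10:45-15:15, 17:00-18:15 (add 4h to convert from UTC-4).
Omar in UTC: 11:00-13:45, 14:30-15:30, 19:45-20:30 (add 2h to convert from UTC-2).
Bianca in UTC: 09:00-11:45, 17:00-19:30.
Tara in UTC: 09:00-09:45, 11:30-12:30, 15:00-16:15 (add 5h to convert from UTC-5).
Sofia ∩ Omar: 11:00-13:45, 14:30-15:15.
Sofia ∩ Omar ∩ Bianca: 11:00-11:45.
Sofia ∩ Omar ∩ Bianca ∩ Tara: 11:30-11:45.
No common window is at least 75 minutes long.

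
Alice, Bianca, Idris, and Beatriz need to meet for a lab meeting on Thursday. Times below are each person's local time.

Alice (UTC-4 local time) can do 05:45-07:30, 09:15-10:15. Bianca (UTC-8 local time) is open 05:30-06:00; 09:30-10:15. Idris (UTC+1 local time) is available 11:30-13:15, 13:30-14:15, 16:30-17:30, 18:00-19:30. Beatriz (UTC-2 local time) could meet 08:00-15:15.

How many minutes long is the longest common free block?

Alice in UTC: 09:45-11:30, 13:15-14:15 (add 4h to convert from UTC-4).
Bianca in UTC: 13:30-14:00, 17:30-18:15 (add 8h to convert from UTC-8).
Idris in UTC: 10:30-12:15, 12:30-13:15, 15:30-16:30, 17:00-18:30 (subtract 1h to convert from UTC+1).
Beatriz in UTC: 10:00-17:15 (add 2h to convert from UTC-2).
Alice ∩ Bianca: 13:30-14:00.
Alice ∩ Bianca ∩ Idris: ∅.
Alice ∩ Bianca ∩ Idris ∩ Beatriz: ∅.
There is no time when everyone is free.
No common window exists, so the longest block is 0 minutes.

0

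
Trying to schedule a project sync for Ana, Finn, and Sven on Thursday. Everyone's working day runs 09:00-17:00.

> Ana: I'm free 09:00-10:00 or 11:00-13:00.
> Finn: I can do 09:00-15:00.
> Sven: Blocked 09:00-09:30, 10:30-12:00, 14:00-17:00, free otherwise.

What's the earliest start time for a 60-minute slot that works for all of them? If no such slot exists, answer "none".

Ana free: 09:00-10:00, 11:00-13:00.
Finn free: 09:00-15:00.
Sven free: 09:30-10:30, 12:00-14:00 (invert busy blocks within the working day).
Ana ∩ Finn: 09:00-10:00, 11:00-13:00.
Ana ∩ Finn ∩ Sven: 09:30-10:00, 12:00-13:00.
Those are the intersection windows.
The first common window of at least 60 minutes is 12:00-13:00, so the earliest start is 12:00.

12:00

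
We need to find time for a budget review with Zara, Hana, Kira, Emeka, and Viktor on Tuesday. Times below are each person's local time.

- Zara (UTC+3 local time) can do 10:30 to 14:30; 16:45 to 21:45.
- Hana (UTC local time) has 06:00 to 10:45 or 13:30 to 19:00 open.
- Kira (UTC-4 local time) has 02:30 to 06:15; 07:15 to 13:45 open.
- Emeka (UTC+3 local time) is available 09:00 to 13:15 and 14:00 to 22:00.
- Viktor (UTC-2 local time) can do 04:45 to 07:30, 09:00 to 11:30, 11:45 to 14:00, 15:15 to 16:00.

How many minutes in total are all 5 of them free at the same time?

Zara in UTC: 07:30-11:30, 13:45-18:45 (subtract 3h to convert from UTC+3).
Hana in UTC: 06:00-10:45, 13:30-19:00.
Kira in UTC: 06:30-10:15, 11:15-17:45 (add 4h to convert from UTC-4).
Emeka in UTC: 06:00-10:15, 11:00-19:00 (subtract 3h to convert from UTC+3).
Viktor in UTC: 06:45-09:30, 11:00-13:30, 13:45-16:00, 17:15-18:00 (add 2h to convert from UTC-2).
Zara ∩ Hana: 07:30-10:45, 13:45-18:45.
Zara ∩ Hana ∩ Kira: 07:30-10:15, 13:45-17:45.
Zara ∩ Hana ∩ Kira ∩ Emeka: 07:30-10:15, 13:45-17:45.
Zara ∩ Hana ∩ Kira ∩ Emeka ∩ Viktor: 07:30-09:30, 13:45-16:00, 17:15-17:45.
Those are the intersection windows.
Summing the common windows: 120 + 135 + 30 = 285 minutes.

285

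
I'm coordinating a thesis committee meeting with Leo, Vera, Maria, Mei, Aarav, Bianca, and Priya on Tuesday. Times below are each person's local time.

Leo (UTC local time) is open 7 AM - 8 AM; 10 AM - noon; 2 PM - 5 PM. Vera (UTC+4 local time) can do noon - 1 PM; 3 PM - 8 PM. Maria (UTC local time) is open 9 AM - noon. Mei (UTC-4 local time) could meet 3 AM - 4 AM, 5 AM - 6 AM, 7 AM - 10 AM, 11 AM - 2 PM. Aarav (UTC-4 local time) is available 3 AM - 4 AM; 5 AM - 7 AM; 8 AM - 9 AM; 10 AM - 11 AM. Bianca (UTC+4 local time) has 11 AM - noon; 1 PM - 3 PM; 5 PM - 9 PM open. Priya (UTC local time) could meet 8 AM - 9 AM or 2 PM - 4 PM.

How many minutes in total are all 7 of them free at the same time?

Leo in UTC: 07:00-08:00, 10:00-12:00, 14:00-17:00.
Vera in UTC: 08:00-09:00, 11:00-16:00 (subtract 4h to convert from UTC+4).
Maria in UTC: 09:00-12:00.
Mei in UTC: 07:00-08:00, 09:00-10:00, 11:00-14:00, 15:00-18:00 (add 4h to convert from UTC-4).
Aarav in UTC: 07:00-08:00, 09:00-11:00, 12:00-13:00, 14:00-15:00 (add 4h to convert from UTC-4).
Bianca in UTC: 07:00-08:00, 09:00-11:00, 13:00-17:00 (subtract 4h to convert from UTC+4).
Priya in UTC: 08:00-09:00, 14:00-16:00.
Leo ∩ Vera: 11:00-12:00, 14:00-16:00.
Leo ∩ Vera ∩ Maria: 11:00-12:00.
Leo ∩ Vera ∩ Maria ∩ Mei: 11:00-12:00.
Leo ∩ Vera ∩ Maria ∩ Mei ∩ Aarav: ∅.
Leo ∩ Vera ∩ Maria ∩ Mei ∩ Aarav ∩ Bianca: ∅.
Leo ∩ Vera ∩ Maria ∩ Mei ∩ Aarav ∩ Bianca ∩ Priya: ∅.
There is no time when everyone is free.
There is no common window, so the total is 0 minutes.

0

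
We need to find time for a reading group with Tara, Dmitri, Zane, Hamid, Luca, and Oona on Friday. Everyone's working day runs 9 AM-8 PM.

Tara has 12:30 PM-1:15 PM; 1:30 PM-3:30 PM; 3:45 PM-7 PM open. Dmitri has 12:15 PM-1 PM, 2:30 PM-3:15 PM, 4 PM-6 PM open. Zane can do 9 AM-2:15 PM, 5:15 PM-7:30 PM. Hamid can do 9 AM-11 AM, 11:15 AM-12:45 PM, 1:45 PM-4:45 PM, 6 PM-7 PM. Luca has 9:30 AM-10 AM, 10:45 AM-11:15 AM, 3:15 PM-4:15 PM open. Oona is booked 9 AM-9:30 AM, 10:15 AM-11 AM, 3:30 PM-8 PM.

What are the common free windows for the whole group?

Tara free: 12:30-13:15, 13:30-15:30, 15:45-19:00.
Dmitri free: 12:15-13:00, 14:30-15:15, 16:00-18:00.
Zane free: 09:00-14:15, 17:15-19:30.
Hamid free: 09:00-11:00, 11:15-12:45, 13:45-16:45, 18:00-19:00.
Luca free: 09:30-10:00, 10:45-11:15, 15:15-16:15.
Oona free: 09:30-10:15, 11:00-15:30 (invert busy blocks within the working day).
Tara ∩ Dmitri: 12:30-13:00, 14:30-15:15, 16:00-18:00.
Tara ∩ Dmitri ∩ Zane: 12:30-13:00, 17:15-18:00.
Tara ∩ Dmitri ∩ Zane ∩ Hamid: 12:30-12:45.
Tara ∩ Dmitri ∩ Zane ∩ Hamid ∩ Luca: ∅.
Tara ∩ Dmitri ∩ Zane ∩ Hamid ∩ Luca ∩ Oona: ∅.
There is no time when everyone is free.

none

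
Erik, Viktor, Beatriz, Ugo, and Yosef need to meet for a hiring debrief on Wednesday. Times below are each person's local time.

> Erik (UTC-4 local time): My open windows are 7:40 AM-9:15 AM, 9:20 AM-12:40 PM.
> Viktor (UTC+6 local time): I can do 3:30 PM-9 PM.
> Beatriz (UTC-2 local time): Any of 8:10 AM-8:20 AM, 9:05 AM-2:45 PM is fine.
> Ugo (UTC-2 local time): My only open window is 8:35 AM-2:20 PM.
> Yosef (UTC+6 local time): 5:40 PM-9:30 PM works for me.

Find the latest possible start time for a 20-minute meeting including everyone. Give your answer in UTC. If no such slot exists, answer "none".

14:40

Erik in UTC: 11:40-13:15, 13:20-16:40 (add 4h to convert from UTC-4).
Viktor in UTC: 09:30-15:00 (subtract 6h to convert from UTC+6).
Beatriz in UTC: 10:10-10:20, 11:05-16:45 (add 2h to convert from UTC-2).
Ugo in UTC: 10:35-16:20 (add 2h to convert from UTC-2).
Yosef in UTC: 11:40-15:30 (subtract 6h to convert from UTC+6).
Erik ∩ Viktor: 11:40-13:15, 13:20-15:00.
Erik ∩ Viktor ∩ Beatriz: 11:40-13:15, 13:20-15:00.
Erik ∩ Viktor ∩ Beatriz ∩ Ugo: 11:40-13:15, 13:20-15:00.
Erik ∩ Viktor ∩ Beatriz ∩ Ugo ∩ Yosef: 11:40-13:15, 13:20-15:00.
Those are the intersection windows.
The last common window of at least 20 minutes is 13:20-15:00; a 20-minute meeting can start as late as 14:40 and still end by 15:00.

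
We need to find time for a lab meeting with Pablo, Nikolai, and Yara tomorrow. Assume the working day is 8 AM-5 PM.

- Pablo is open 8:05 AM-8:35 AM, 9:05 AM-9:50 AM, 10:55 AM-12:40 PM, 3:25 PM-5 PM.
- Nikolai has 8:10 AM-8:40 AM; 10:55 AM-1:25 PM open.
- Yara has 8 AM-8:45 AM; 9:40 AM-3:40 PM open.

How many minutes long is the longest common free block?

105

Pablo ∩ Nikolai: 08:10-08:35, 10:55-12:40.
Pablo ∩ Nikolai ∩ Yara: 08:10-08:35, 10:55-12:40.
Those are the intersection windows.
The longest is 10:55-12:40 at 105 minutes.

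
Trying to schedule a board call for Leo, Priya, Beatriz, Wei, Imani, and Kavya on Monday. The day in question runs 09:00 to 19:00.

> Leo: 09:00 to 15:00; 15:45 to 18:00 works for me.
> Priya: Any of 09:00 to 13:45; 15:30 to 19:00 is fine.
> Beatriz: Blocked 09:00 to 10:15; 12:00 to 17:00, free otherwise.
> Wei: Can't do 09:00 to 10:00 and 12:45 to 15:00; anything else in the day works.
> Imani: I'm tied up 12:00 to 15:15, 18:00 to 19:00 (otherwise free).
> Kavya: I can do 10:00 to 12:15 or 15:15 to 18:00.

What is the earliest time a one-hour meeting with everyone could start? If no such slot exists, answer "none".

Leo free: 09:00-15:00, 15:45-18:00.
Priya free: 09:00-13:45, 15:30-19:00.
Beatriz free: 10:15-12:00, 17:00-19:00 (invert busy blocks within the working day).
Wei free: 10:00-12:45, 15:00-19:00 (invert busy blocks within the working day).
Imani free: 09:00-12:00, 15:15-18:00 (invert busy blocks within the working day).
Kavya free: 10:00-12:15, 15:15-18:00.
Leo ∩ Priya: 09:00-13:45, 15:45-18:00.
Leo ∩ Priya ∩ Beatriz: 10:15-12:00, 17:00-18:00.
Leo ∩ Priya ∩ Beatriz ∩ Wei: 10:15-12:00, 17:00-18:00.
Leo ∩ Priya ∩ Beatriz ∩ Wei ∩ Imani: 10:15-12:00, 17:00-18:00.
Leo ∩ Priya ∩ Beatriz ∩ Wei ∩ Imani ∩ Kavya: 10:15-12:00, 17:00-18:00.
Those are the intersection windows.
The first common window of at least 60 minutes is 10:15-12:00, so the earliest start is 10:15.

10:15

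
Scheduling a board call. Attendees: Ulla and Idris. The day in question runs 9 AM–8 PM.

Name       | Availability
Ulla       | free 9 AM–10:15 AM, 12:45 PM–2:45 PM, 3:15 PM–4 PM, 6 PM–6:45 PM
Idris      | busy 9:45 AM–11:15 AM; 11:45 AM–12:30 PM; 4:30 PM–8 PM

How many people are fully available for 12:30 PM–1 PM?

1

Ulla free: 09:00-10:15, 12:45-14:45, 15:15-16:00, 18:00-18:45.
Idris free: 09:00-09:45, 11:15-11:45, 12:30-16:30 (invert busy blocks within the working day).
Idris can make the full 12:30-13:00 slot — that's 1.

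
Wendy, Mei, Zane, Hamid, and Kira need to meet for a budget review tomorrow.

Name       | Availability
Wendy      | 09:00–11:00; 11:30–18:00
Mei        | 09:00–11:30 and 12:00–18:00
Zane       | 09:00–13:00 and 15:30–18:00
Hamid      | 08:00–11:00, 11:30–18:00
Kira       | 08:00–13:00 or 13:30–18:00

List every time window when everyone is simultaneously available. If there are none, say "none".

Wendy ∩ Mei: 09:00-11:00, 12:00-18:00.
Wendy ∩ Mei ∩ Zane: 09:00-11:00, 12:00-13:00, 15:30-18:00.
Wendy ∩ Mei ∩ Zane ∩ Hamid: 09:00-11:00, 12:00-13:00, 15:30-18:00.
Wendy ∩ Mei ∩ Zane ∩ Hamid ∩ Kira: 09:00-11:00, 12:00-13:00, 15:30-18:00.
Those are the intersection windows.

09:00-11:00, 12:00-13:00, 15:30-18:00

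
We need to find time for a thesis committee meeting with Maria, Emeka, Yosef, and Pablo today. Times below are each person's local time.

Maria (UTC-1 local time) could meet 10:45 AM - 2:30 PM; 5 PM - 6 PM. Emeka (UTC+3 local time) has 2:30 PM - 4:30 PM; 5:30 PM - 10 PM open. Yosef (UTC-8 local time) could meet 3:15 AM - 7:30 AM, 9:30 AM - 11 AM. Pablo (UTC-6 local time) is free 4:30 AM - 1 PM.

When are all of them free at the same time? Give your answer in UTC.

11:45-13:30, 14:30-15:30, 18:00-19:00

Maria in UTC: 11:45-15:30, 18:00-19:00 (add 1h to convert from UTC-1).
Emeka in UTC: 11:30-13:30, 14:30-19:00 (subtract 3h to convert from UTC+3).
Yosef in UTC: 11:15-15:30, 17:30-19:00 (add 8h to convert from UTC-8).
Pablo in UTC: 10:30-19:00 (add 6h to convert from UTC-6).
Maria ∩ Emeka: 11:45-13:30, 14:30-15:30, 18:00-19:00.
Maria ∩ Emeka ∩ Yosef: 11:45-13:30, 14:30-15:30, 18:00-19:00.
Maria ∩ Emeka ∩ Yosef ∩ Pablo: 11:45-13:30, 14:30-15:30, 18:00-19:00.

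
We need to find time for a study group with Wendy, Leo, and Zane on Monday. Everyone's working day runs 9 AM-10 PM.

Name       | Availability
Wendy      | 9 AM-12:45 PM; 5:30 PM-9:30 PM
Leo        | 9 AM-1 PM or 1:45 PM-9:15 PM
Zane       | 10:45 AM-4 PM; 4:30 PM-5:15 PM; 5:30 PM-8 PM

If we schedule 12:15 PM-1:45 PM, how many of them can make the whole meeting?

1

Zane can make the full 12:15-13:45 slot — that's 1.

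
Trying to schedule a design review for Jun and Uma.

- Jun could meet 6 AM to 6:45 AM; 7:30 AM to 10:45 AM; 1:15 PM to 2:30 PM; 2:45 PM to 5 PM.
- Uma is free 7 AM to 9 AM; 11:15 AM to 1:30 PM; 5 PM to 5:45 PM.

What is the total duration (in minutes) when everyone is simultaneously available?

105

Jun ∩ Uma: 07:30-09:00, 13:15-13:30.
So the common availability across everyone is 07:30-09:00, 13:15-13:30.
Summing the common windows: 90 + 15 = 105 minutes.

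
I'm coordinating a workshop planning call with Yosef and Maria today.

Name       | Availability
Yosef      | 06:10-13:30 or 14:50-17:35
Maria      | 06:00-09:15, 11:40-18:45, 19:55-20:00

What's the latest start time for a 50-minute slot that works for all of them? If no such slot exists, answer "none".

16:45

Yosef ∩ Maria: 06:10-09:15, 11:40-13:30, 14:50-17:35.
The last common window of at least 50 minutes is 14:50-17:35; a 50-minute meeting can start as late as 16:45 and still end by 17:35.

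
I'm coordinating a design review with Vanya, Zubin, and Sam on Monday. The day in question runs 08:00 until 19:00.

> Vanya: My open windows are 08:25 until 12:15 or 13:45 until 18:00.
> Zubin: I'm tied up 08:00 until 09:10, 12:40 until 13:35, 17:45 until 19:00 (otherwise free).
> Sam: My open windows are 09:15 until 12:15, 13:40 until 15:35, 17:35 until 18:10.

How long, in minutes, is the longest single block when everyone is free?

Vanya free: 08:25-12:15, 13:45-18:00.
Zubin free: 09:10-12:40, 13:35-17:45 (invert busy blocks within the working day).
Sam free: 09:15-12:15, 13:40-15:35, 17:35-18:10.
Vanya ∩ Zubin: 09:10-12:15, 13:45-17:45.
Vanya ∩ Zubin ∩ Sam: 09:15-12:15, 13:45-15:35, 17:35-17:45.
Those are the intersection windows.
The longest is 09:15-12:15 at 180 minutes.

180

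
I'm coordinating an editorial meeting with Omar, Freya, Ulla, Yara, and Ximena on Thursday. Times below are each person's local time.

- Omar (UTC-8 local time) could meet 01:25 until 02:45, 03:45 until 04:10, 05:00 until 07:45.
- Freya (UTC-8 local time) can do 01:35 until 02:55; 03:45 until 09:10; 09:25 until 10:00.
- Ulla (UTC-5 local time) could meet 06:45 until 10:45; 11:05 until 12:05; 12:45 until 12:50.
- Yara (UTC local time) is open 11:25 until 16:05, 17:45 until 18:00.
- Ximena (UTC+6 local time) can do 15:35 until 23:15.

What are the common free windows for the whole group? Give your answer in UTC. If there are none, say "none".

Omar in UTC: 09:25-10:45, 11:45-12:10, 13:00-15:45 (add 8h to convert from UTC-8).
Freya in UTC: 09:35-10:55, 11:45-17:10, 17:25-18:00 (add 8h to convert from UTC-8).
Ulla in UTC: 11:45-15:45, 16:05-17:05, 17:45-17:50 (add 5h to convert from UTC-5).
Yara in UTC: 11:25-16:05, 17:45-18:00.
Ximena in UTC: 09:35-17:15 (subtract 6h to convert from UTC+6).
Omar ∩ Freya: 09:35-10:45, 11:45-12:10, 13:00-15:45.
Omar ∩ Freya ∩ Ulla: 11:45-12:10, 13:00-15:45.
Omar ∩ Freya ∩ Ulla ∩ Yara: 11:45-12:10, 13:00-15:45.
Omar ∩ Freya ∩ Ulla ∩ Yara ∩ Ximena: 11:45-12:10, 13:00-15:45.

11:45-12:10, 13:00-15:45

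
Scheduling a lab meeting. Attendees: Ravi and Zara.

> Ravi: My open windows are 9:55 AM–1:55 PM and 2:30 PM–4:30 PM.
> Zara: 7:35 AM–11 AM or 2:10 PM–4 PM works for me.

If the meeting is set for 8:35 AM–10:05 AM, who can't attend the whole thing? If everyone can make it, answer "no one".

Ravi: not fully free for 08:35-10:05. Zara: free for 08:35-10:05.

Ravi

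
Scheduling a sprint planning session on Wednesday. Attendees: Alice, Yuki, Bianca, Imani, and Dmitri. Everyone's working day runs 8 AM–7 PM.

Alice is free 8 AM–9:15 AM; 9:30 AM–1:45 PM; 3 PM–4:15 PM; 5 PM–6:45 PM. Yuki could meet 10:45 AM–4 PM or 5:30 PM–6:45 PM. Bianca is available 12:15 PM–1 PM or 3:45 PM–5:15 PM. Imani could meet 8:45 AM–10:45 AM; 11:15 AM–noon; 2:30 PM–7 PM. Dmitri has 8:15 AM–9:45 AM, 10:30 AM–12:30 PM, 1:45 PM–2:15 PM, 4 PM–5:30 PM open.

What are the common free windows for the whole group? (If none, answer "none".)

Alice ∩ Yuki: 10:45-13:45, 15:00-16:00, 17:30-18:45.
Alice ∩ Yuki ∩ Bianca: 12:15-13:00, 15:45-16:00.
Alice ∩ Yuki ∩ Bianca ∩ Imani: 15:45-16:00.
Alice ∩ Yuki ∩ Bianca ∩ Imani ∩ Dmitri: ∅.
There is no time when everyone is free.

none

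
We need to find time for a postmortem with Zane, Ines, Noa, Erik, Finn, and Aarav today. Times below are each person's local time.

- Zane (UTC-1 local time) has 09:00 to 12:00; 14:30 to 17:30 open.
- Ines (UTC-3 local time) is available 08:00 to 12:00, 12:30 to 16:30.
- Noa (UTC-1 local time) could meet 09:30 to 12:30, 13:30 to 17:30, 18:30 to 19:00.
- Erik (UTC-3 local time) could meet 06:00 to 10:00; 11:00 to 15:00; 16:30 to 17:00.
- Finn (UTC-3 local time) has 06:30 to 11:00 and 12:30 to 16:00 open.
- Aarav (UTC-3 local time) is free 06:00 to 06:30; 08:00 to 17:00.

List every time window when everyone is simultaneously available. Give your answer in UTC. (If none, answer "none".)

11:00-13:00, 15:30-18:00

Zane in UTC: 10:00-13:00, 15:30-18:30 (add 1h to convert from UTC-1).
Ines in UTC: 11:00-15:00, 15:30-19:30 (add 3h to convert from UTC-3).
Noa in UTC: 10:30-13:30, 14:30-18:30, 19:30-20:00 (add 1h to convert from UTC-1).
Erik in UTC: 09:00-13:00, 14:00-18:00, 19:30-20:00 (add 3h to convert from UTC-3).
Finn in UTC: 09:30-14:00, 15:30-19:00 (add 3h to convert from UTC-3).
Aarav in UTC: 09:00-09:30, 11:00-20:00 (add 3h to convert from UTC-3).
Zane ∩ Ines: 11:00-13:00, 15:30-18:30.
Zane ∩ Ines ∩ Noa: 11:00-13:00, 15:30-18:30.
Zane ∩ Ines ∩ Noa ∩ Erik: 11:00-13:00, 15:30-18:00.
Zane ∩ Ines ∩ Noa ∩ Erik ∩ Finn: 11:00-13:00, 15:30-18:00.
Zane ∩ Ines ∩ Noa ∩ Erik ∩ Finn ∩ Aarav: 11:00-13:00, 15:30-18:00.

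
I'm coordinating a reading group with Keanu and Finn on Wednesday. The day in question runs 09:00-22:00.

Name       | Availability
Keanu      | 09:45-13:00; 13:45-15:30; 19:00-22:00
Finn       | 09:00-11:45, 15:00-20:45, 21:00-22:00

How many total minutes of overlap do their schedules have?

315

Keanu ∩ Finn: 09:45-11:45, 15:00-15:30, 19:00-20:45, 21:00-22:00.
Those are the intersection windows.
Summing the common windows: 120 + 30 + 105 + 60 = 315 minutes.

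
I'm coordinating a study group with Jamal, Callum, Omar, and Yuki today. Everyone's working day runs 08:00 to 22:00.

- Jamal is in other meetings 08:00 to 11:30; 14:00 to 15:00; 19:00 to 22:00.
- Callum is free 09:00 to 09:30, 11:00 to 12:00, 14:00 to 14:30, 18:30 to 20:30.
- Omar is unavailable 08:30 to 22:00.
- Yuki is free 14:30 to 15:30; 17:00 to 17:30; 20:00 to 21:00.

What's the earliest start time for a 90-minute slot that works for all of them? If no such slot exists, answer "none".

Jamal free: 11:30-14:00, 15:00-19:00 (invert busy blocks within the working day).
Callum free: 09:00-09:30, 11:00-12:00, 14:00-14:30, 18:30-20:30.
Omar free: 08:00-08:30 (invert busy blocks within the working day).
Yuki free: 14:30-15:30, 17:00-17:30, 20:00-21:00.
Jamal ∩ Callum: 11:30-12:00, 18:30-19:00.
Jamal ∩ Callum ∩ Omar: ∅.
Jamal ∩ Callum ∩ Omar ∩ Yuki: ∅.
There is no time when everyone is free.
No common window is at least 90 minutes long.

none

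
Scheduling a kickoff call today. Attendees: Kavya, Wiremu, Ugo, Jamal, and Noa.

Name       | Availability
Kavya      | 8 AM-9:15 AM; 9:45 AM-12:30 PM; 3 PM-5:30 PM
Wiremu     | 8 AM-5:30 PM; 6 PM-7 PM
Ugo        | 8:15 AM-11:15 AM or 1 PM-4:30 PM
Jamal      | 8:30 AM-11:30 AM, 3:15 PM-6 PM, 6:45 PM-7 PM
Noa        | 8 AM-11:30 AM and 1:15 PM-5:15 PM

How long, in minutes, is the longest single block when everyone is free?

Kavya ∩ Wiremu: 08:00-09:15, 09:45-12:30, 15:00-17:30.
Kavya ∩ Wiremu ∩ Ugo: 08:15-09:15, 09:45-11:15, 15:00-16:30.
Kavya ∩ Wiremu ∩ Ugo ∩ Jamal: 08:30-09:15, 09:45-11:15, 15:15-16:30.
Kavya ∩ Wiremu ∩ Ugo ∩ Jamal ∩ Noa: 08:30-09:15, 09:45-11:15, 15:15-16:30.
Those are the intersection windows.
The longest is 09:45-11:15 at 90 minutes.

90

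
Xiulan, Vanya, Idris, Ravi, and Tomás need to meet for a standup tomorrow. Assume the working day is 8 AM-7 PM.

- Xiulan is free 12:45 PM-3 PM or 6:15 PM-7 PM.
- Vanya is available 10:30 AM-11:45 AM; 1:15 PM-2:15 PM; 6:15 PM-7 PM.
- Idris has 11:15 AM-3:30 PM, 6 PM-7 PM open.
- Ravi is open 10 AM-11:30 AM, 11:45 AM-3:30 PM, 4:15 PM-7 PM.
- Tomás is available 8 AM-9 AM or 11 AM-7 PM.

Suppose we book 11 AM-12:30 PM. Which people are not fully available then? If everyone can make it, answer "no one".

Xiulan: not fully free for 11:00-12:30. Vanya: not fully free for 11:00-12:30. Idris: not fully free for 11:00-12:30. Ravi: not fully free for 11:00-12:30. Tomás: free for 11:00-12:30.

Idris, Ravi, Vanya, Xiulan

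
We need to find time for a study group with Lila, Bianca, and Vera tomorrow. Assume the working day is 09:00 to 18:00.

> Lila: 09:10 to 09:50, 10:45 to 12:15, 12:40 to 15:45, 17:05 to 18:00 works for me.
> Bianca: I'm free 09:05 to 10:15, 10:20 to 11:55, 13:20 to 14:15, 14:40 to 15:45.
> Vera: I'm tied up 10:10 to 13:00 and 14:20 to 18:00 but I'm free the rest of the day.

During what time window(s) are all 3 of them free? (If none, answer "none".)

09:10-09:50, 13:20-14:15

Lila free: 09:10-09:50, 10:45-12:15, 12:40-15:45, 17:05-18:00.
Bianca free: 09:05-10:15, 10:20-11:55, 13:20-14:15, 14:40-15:45.
Vera free: 09:00-10:10, 13:00-14:20 (invert busy blocks within the working day).
Lila ∩ Bianca: 09:10-09:50, 10:45-11:55, 13:20-14:15, 14:40-15:45.
Lila ∩ Bianca ∩ Vera: 09:10-09:50, 13:20-14:15.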